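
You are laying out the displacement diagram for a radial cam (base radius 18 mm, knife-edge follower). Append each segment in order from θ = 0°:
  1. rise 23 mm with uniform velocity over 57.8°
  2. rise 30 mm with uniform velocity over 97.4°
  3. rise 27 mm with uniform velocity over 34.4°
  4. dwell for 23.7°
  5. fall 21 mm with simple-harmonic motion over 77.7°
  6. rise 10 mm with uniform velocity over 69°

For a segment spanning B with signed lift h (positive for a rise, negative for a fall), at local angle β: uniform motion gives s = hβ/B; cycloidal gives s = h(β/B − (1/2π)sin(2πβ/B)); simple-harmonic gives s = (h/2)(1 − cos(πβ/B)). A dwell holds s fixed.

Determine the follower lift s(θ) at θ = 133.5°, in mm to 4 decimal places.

seg 1 [0°–57.8°] uniform, h=23: full span → s += 23 → s = 23.0000
seg 2 [57.8°–155.2°] uniform, h=30: θ=133.5° here. β=75.7, B=97.4. 30·75.7/97.4 = 23.3162 → s = 46.3162

46.3162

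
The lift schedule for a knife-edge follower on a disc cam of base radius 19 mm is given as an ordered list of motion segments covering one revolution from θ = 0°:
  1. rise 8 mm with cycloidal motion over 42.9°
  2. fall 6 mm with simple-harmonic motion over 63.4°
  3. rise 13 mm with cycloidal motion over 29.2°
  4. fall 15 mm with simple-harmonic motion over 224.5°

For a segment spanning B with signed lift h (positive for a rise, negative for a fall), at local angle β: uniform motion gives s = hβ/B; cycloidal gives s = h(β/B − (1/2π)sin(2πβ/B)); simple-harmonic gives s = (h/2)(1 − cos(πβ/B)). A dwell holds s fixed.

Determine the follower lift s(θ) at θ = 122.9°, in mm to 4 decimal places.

seg 1 [0°–42.9°] cycloidal, h=8: full span → s += 8 → s = 8.0000
seg 2 [42.9°–106.3°] simple-harmonic, h=-6: full span → s += -6 → s = 2.0000
seg 3 [106.3°–135.5°] cycloidal, h=13: θ=122.9° here. β=16.6, B=29.2. 13·(0.5685 − sin(2π·0.5685)/(2π)) = 8.2536 → s = 10.2536

10.2536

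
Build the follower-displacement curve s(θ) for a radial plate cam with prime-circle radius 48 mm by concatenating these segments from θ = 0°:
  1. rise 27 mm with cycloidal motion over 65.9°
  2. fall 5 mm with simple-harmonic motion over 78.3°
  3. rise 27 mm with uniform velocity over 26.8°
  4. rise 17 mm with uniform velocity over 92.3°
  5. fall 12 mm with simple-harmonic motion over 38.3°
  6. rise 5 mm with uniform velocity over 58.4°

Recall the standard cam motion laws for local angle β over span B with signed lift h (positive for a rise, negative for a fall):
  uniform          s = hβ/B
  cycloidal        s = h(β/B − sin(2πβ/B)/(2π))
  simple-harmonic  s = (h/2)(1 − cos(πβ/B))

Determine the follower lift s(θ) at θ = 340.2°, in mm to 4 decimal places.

seg 1 [0°–65.9°] cycloidal, h=27: full span → s += 27 → s = 27.0000
seg 2 [65.9°–144.2°] simple-harmonic, h=-5: full span → s += -5 → s = 22.0000
seg 3 [144.2°–171°] uniform, h=27: full span → s += 27 → s = 49.0000
seg 4 [171°–263.3°] uniform, h=17: full span → s += 17 → s = 66.0000
seg 5 [263.3°–301.6°] simple-harmonic, h=-12: full span → s += -12 → s = 54.0000
seg 6 [301.6°–360°] uniform, h=5: θ=340.2° here. β=38.6, B=58.4. 5·38.6/58.4 = 3.3048 → s = 57.3048

57.3048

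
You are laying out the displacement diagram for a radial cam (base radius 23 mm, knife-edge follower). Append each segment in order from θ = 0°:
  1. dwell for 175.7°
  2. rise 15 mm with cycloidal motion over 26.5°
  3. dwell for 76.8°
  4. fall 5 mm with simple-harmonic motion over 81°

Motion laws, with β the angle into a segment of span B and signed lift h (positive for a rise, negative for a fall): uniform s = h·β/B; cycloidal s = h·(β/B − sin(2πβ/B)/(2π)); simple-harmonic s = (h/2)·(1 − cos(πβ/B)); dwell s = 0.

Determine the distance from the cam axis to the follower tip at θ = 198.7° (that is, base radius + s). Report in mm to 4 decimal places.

seg 1 [0°–175.7°] dwell: s stays 0.0000
seg 2 [175.7°–202.2°] cycloidal, h=15: θ=198.7° here. β=23, B=26.5. 15·(0.8679 − sin(2π·0.8679)/(2π)) = 14.7803 → s = 14.7803
radial distance = base radius + s = 23 + 14.7803 = 37.7803

37.7803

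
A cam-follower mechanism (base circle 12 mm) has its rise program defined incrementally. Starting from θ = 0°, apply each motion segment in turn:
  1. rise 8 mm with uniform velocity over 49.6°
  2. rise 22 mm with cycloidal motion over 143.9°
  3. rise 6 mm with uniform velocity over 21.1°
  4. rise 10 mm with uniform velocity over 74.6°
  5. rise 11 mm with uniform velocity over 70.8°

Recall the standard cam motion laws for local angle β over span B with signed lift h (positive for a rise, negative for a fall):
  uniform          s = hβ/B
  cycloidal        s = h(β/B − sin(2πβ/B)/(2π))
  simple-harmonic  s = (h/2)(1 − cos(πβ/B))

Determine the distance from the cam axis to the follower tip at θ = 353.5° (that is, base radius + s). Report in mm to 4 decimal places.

seg 1 [0°–49.6°] uniform, h=8: full span → s += 8 → s = 8.0000
seg 2 [49.6°–193.5°] cycloidal, h=22: full span → s += 22 → s = 30.0000
seg 3 [193.5°–214.6°] uniform, h=6: full span → s += 6 → s = 36.0000
seg 4 [214.6°–289.2°] uniform, h=10: full span → s += 10 → s = 46.0000
seg 5 [289.2°–360°] uniform, h=11: θ=353.5° here. β=64.3, B=70.8. 11·64.3/70.8 = 9.9901 → s = 55.9901
radial distance = base radius + s = 12 + 55.9901 = 67.9901

67.9901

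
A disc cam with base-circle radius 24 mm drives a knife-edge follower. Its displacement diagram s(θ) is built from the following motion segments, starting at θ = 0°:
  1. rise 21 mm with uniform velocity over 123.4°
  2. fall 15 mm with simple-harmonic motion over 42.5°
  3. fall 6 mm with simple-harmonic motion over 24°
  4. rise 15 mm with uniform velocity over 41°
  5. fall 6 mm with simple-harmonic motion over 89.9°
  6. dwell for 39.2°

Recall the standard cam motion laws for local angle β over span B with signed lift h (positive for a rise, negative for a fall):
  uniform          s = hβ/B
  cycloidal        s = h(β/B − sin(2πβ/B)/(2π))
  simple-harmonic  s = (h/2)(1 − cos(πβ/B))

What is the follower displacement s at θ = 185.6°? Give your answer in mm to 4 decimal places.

seg 1 [0°–123.4°] uniform, h=21: full span → s += 21 → s = 21.0000
seg 2 [123.4°–165.9°] simple-harmonic, h=-15: full span → s += -15 → s = 6.0000
seg 3 [165.9°–189.9°] simple-harmonic, h=-6: θ=185.6° here. β=19.7, B=24. -6/2·(1 − cos(π·0.8208)) = -5.5372 → s = 0.4628

0.4628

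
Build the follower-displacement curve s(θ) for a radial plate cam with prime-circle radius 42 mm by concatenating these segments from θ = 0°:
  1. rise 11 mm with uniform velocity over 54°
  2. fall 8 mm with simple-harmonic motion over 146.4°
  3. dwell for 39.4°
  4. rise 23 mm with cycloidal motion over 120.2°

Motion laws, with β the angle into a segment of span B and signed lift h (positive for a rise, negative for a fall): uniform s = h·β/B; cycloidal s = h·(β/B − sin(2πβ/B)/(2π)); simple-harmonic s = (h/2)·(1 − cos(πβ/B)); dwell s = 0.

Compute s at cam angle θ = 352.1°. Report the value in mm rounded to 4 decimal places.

seg 1 [0°–54°] uniform, h=11: full span → s += 11 → s = 11.0000
seg 2 [54°–200.4°] simple-harmonic, h=-8: full span → s += -8 → s = 3.0000
seg 3 [200.4°–239.8°] dwell: s stays 3.0000
seg 4 [239.8°–360°] cycloidal, h=23: θ=352.1° here. β=112.3, B=120.2. 23·(0.9343 − sin(2π·0.9343)/(2π)) = 22.9574 → s = 25.9574

25.9574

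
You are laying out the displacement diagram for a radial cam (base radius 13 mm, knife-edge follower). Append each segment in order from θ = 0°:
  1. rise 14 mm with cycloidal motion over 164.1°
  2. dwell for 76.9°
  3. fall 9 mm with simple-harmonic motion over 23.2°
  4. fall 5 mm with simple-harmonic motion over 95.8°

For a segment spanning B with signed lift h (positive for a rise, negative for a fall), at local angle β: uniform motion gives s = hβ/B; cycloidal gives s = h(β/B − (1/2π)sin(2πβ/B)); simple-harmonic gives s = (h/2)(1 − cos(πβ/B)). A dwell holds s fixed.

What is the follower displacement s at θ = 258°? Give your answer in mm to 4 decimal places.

seg 1 [0°–164.1°] cycloidal, h=14: full span → s += 14 → s = 14.0000
seg 2 [164.1°–241°] dwell: s stays 14.0000
seg 3 [241°–264.2°] simple-harmonic, h=-9: θ=258° here. β=17, B=23.2. -9/2·(1 − cos(π·0.7328)) = -7.5050 → s = 6.4950

6.4950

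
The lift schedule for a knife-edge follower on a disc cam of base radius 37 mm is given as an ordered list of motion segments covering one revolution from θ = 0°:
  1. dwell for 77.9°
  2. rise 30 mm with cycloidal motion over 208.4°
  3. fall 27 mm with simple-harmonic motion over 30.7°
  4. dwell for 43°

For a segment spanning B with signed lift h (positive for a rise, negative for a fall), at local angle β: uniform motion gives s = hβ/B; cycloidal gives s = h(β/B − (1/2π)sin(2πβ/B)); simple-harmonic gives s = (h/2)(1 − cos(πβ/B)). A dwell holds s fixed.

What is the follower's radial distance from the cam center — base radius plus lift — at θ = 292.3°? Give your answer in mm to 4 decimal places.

seg 1 [0°–77.9°] dwell: s stays 0.0000
seg 2 [77.9°–286.3°] cycloidal, h=30: full span → s += 30 → s = 30.0000
seg 3 [286.3°–317°] simple-harmonic, h=-27: θ=292.3° here. β=6, B=30.7. -27/2·(1 − cos(π·0.1954)) = -2.4657 → s = 27.5343
radial distance = base radius + s = 37 + 27.5343 = 64.5343

64.5343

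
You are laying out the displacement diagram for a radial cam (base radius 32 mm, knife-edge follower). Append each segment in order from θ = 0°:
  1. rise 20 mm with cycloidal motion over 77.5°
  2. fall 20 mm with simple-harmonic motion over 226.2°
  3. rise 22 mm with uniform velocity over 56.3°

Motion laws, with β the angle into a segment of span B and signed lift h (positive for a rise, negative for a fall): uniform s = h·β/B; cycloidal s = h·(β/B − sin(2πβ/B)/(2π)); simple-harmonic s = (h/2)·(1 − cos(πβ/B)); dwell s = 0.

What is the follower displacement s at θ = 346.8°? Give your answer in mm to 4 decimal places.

seg 1 [0°–77.5°] cycloidal, h=20: full span → s += 20 → s = 20.0000
seg 2 [77.5°–303.7°] simple-harmonic, h=-20: full span → s += -20 → s = 0.0000
seg 3 [303.7°–360°] uniform, h=22: θ=346.8° here. β=43.1, B=56.3. 22·43.1/56.3 = 16.8419 → s = 16.8419

16.8419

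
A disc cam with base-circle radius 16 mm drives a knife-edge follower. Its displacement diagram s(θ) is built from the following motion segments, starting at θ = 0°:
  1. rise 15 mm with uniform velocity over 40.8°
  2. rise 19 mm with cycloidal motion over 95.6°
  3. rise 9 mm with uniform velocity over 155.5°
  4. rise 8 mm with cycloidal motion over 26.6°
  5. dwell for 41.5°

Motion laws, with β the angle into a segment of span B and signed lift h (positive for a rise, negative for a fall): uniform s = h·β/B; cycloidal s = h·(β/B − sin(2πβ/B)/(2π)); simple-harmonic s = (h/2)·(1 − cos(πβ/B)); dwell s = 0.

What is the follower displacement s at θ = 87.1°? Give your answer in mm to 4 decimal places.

seg 1 [0°–40.8°] uniform, h=15: full span → s += 15 → s = 15.0000
seg 2 [40.8°–136.4°] cycloidal, h=19: θ=87.1° here. β=46.3, B=95.6. 19·(0.4843 − sin(2π·0.4843)/(2π)) = 8.9042 → s = 23.9042

23.9042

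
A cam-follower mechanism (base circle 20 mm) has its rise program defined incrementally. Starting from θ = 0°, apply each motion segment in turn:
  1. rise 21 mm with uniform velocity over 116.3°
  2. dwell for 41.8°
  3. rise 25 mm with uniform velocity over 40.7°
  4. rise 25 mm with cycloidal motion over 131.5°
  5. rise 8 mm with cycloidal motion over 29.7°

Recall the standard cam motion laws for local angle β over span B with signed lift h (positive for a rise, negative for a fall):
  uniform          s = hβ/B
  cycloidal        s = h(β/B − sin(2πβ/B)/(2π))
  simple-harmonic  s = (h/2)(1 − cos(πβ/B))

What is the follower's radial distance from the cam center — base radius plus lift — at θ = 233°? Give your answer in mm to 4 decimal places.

seg 1 [0°–116.3°] uniform, h=21: full span → s += 21 → s = 21.0000
seg 2 [116.3°–158.1°] dwell: s stays 21.0000
seg 3 [158.1°–198.8°] uniform, h=25: full span → s += 25 → s = 46.0000
seg 4 [198.8°–330.3°] cycloidal, h=25: θ=233° here. β=34.2, B=131.5. 25·(0.2601 − sin(2π·0.2601)/(2π)) = 2.5310 → s = 48.5310
radial distance = base radius + s = 20 + 48.5310 = 68.5310

68.5310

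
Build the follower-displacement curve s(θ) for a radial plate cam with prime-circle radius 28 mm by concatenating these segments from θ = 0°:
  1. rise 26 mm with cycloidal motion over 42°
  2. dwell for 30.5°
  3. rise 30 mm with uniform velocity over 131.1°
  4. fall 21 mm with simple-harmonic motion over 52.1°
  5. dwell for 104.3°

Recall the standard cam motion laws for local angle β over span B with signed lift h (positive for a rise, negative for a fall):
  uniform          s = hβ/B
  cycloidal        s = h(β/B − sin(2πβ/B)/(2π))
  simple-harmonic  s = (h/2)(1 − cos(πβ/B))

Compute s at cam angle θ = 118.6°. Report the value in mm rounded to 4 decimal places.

seg 1 [0°–42°] cycloidal, h=26: full span → s += 26 → s = 26.0000
seg 2 [42°–72.5°] dwell: s stays 26.0000
seg 3 [72.5°–203.6°] uniform, h=30: θ=118.6° here. β=46.1, B=131.1. 30·46.1/131.1 = 10.5492 → s = 36.5492

36.5492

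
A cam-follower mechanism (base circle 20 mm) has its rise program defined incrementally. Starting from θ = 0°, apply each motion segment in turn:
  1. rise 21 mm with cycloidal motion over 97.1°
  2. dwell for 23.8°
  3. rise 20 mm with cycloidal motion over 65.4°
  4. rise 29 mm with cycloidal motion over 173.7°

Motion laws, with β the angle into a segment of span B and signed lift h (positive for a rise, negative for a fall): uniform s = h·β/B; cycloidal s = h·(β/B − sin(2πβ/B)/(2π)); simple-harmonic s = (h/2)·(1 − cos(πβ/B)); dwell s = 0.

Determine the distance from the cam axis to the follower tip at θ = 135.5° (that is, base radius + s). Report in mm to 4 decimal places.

seg 1 [0°–97.1°] cycloidal, h=21: full span → s += 21 → s = 21.0000
seg 2 [97.1°–120.9°] dwell: s stays 21.0000
seg 3 [120.9°–186.3°] cycloidal, h=20: θ=135.5° here. β=14.6, B=65.4. 20·(0.2232 − sin(2π·0.2232)/(2π)) = 1.3266 → s = 22.3266
radial distance = base radius + s = 20 + 22.3266 = 42.3266

42.3266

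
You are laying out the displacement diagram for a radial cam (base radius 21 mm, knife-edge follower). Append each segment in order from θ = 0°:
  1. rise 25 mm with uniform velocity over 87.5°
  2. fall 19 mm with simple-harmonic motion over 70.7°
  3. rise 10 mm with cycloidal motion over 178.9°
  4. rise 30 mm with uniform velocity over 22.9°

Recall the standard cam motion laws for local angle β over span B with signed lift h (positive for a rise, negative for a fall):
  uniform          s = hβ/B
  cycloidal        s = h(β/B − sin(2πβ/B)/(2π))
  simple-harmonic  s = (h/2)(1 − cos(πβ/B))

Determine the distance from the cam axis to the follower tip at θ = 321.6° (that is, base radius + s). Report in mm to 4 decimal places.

seg 1 [0°–87.5°] uniform, h=25: full span → s += 25 → s = 25.0000
seg 2 [87.5°–158.2°] simple-harmonic, h=-19: full span → s += -19 → s = 6.0000
seg 3 [158.2°–337.1°] cycloidal, h=10: θ=321.6° here. β=163.4, B=178.9. 10·(0.9134 − sin(2π·0.9134)/(2π)) = 9.9578 → s = 15.9578
radial distance = base radius + s = 21 + 15.9578 = 36.9578

36.9578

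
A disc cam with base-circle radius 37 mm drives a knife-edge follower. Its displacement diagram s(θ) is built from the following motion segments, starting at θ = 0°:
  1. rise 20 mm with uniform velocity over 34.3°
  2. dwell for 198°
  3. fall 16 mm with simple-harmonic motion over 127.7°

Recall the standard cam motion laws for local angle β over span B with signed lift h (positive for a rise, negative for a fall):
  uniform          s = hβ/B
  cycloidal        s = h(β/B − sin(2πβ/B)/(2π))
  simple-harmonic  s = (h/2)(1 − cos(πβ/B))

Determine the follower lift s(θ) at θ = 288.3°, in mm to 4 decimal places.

seg 1 [0°–34.3°] uniform, h=20: full span → s += 20 → s = 20.0000
seg 2 [34.3°–232.3°] dwell: s stays 20.0000
seg 3 [232.3°–360°] simple-harmonic, h=-16: θ=288.3° here. β=56, B=127.7. -16/2·(1 − cos(π·0.4385)) = -6.4646 → s = 13.5354

13.5354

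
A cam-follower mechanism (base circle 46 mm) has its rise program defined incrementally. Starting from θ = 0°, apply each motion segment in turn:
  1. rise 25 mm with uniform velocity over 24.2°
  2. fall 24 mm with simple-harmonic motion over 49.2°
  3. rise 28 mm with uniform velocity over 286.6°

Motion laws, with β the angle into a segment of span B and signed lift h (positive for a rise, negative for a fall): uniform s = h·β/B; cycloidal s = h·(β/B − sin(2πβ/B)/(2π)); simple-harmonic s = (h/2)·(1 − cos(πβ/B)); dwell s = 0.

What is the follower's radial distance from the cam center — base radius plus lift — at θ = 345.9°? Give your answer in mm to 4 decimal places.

seg 1 [0°–24.2°] uniform, h=25: full span → s += 25 → s = 25.0000
seg 2 [24.2°–73.4°] simple-harmonic, h=-24: full span → s += -24 → s = 1.0000
seg 3 [73.4°–360°] uniform, h=28: θ=345.9° here. β=272.5, B=286.6. 28·272.5/286.6 = 26.6225 → s = 27.6225
radial distance = base radius + s = 46 + 27.6225 = 73.6225

73.6225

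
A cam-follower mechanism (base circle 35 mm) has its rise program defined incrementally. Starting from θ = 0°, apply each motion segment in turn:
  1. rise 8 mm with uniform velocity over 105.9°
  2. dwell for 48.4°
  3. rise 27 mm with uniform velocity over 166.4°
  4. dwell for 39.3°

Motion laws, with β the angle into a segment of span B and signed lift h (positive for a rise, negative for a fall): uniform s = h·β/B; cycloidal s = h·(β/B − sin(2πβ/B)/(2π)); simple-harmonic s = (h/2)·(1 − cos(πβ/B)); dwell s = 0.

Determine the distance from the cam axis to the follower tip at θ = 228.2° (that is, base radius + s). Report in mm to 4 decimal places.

seg 1 [0°–105.9°] uniform, h=8: full span → s += 8 → s = 8.0000
seg 2 [105.9°–154.3°] dwell: s stays 8.0000
seg 3 [154.3°–320.7°] uniform, h=27: θ=228.2° here. β=73.9, B=166.4. 27·73.9/166.4 = 11.9910 → s = 19.9910
radial distance = base radius + s = 35 + 19.9910 = 54.9910

54.9910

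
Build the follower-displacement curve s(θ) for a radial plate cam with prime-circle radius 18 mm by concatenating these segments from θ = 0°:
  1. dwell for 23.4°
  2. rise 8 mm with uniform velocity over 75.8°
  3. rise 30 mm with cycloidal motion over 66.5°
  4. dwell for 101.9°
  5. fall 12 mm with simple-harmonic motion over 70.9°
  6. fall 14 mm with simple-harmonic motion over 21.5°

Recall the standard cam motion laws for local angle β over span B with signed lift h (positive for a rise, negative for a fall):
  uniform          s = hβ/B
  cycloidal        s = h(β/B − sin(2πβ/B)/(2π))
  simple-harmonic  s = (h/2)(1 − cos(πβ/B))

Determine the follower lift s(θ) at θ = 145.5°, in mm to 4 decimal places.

seg 1 [0°–23.4°] dwell: s stays 0.0000
seg 2 [23.4°–99.2°] uniform, h=8: full span → s += 8 → s = 8.0000
seg 3 [99.2°–165.7°] cycloidal, h=30: θ=145.5° here. β=46.3, B=66.5. 30·(0.6962 − sin(2π·0.6962)/(2π)) = 25.3921 → s = 33.3921

33.3921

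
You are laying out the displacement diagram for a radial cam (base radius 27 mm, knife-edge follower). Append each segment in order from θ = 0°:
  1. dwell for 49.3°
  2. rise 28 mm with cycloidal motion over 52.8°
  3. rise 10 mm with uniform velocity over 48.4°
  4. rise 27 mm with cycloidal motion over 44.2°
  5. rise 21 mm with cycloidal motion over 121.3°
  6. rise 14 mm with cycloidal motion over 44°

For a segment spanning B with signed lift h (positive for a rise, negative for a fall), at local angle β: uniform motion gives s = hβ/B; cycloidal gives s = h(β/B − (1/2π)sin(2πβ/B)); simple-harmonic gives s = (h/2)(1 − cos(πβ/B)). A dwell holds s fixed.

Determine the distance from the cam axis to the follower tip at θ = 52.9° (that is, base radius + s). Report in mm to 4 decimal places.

seg 1 [0°–49.3°] dwell: s stays 0.0000
seg 2 [49.3°–102.1°] cycloidal, h=28: θ=52.9° here. β=3.6, B=52.8. 28·(0.0682 − sin(2π·0.0682)/(2π)) = 0.0579 → s = 0.0579
radial distance = base radius + s = 27 + 0.0579 = 27.0579

27.0579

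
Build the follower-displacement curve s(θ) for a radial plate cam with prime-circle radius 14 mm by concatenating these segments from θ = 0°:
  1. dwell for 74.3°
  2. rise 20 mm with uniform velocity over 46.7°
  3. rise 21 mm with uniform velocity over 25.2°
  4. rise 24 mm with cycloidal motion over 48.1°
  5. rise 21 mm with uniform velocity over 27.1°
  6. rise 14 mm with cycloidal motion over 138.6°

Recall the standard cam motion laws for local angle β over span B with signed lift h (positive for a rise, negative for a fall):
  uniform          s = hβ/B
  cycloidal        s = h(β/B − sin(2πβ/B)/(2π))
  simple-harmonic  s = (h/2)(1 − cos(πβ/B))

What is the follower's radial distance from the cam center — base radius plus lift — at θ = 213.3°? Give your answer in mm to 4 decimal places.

seg 1 [0°–74.3°] dwell: s stays 0.0000
seg 2 [74.3°–121°] uniform, h=20: full span → s += 20 → s = 20.0000
seg 3 [121°–146.2°] uniform, h=21: full span → s += 21 → s = 41.0000
seg 4 [146.2°–194.3°] cycloidal, h=24: full span → s += 24 → s = 65.0000
seg 5 [194.3°–221.4°] uniform, h=21: θ=213.3° here. β=19, B=27.1. 21·19/27.1 = 14.7232 → s = 79.7232
radial distance = base radius + s = 14 + 79.7232 = 93.7232

93.7232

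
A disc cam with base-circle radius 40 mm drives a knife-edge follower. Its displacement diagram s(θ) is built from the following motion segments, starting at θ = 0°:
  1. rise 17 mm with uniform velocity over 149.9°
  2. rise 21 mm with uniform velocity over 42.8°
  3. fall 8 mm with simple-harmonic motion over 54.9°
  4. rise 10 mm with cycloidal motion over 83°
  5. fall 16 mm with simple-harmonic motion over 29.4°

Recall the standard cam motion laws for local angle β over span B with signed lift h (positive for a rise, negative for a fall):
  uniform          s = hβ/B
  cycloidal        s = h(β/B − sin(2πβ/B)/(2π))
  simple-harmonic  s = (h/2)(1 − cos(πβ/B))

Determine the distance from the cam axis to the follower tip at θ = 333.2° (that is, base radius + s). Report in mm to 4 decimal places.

seg 1 [0°–149.9°] uniform, h=17: full span → s += 17 → s = 17.0000
seg 2 [149.9°–192.7°] uniform, h=21: full span → s += 21 → s = 38.0000
seg 3 [192.7°–247.6°] simple-harmonic, h=-8: full span → s += -8 → s = 30.0000
seg 4 [247.6°–330.6°] cycloidal, h=10: full span → s += 10 → s = 40.0000
seg 5 [330.6°–360°] simple-harmonic, h=-16: θ=333.2° here. β=2.6, B=29.4. -16/2·(1 − cos(π·0.0884)) = -0.3068 → s = 39.6932
radial distance = base radius + s = 40 + 39.6932 = 79.6932

79.6932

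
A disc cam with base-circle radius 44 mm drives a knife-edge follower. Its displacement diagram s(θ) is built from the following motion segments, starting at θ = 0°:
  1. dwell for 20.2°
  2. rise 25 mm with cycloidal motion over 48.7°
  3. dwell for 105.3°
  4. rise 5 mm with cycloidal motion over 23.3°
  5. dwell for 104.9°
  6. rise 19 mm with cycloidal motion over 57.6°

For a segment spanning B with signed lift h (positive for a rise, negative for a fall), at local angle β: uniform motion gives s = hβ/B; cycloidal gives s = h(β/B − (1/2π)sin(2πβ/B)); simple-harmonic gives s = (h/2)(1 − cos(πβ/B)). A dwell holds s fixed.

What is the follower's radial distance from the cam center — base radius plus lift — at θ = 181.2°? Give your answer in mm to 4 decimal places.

seg 1 [0°–20.2°] dwell: s stays 0.0000
seg 2 [20.2°–68.9°] cycloidal, h=25: full span → s += 25 → s = 25.0000
seg 3 [68.9°–174.2°] dwell: s stays 25.0000
seg 4 [174.2°–197.5°] cycloidal, h=5: θ=181.2° here. β=7, B=23.3. 5·(0.3004 − sin(2π·0.3004)/(2π)) = 0.7460 → s = 25.7460
radial distance = base radius + s = 44 + 25.7460 = 69.7460

69.7460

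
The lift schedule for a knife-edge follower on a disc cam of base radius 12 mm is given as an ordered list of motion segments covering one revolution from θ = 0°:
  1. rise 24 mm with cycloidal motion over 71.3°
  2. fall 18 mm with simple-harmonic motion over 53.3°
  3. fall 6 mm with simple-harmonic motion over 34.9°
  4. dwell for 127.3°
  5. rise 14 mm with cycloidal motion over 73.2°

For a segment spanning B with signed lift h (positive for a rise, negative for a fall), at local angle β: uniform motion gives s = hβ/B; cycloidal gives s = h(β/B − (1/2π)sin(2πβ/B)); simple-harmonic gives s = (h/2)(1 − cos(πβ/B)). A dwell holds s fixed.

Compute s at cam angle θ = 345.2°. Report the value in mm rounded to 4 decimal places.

seg 1 [0°–71.3°] cycloidal, h=24: full span → s += 24 → s = 24.0000
seg 2 [71.3°–124.6°] simple-harmonic, h=-18: full span → s += -18 → s = 6.0000
seg 3 [124.6°–159.5°] simple-harmonic, h=-6: full span → s += -6 → s = 0.0000
seg 4 [159.5°–286.8°] dwell: s stays 0.0000
seg 5 [286.8°–360°] cycloidal, h=14: θ=345.2° here. β=58.4, B=73.2. 14·(0.7978 − sin(2π·0.7978)/(2π)) = 13.2978 → s = 13.2978

13.2978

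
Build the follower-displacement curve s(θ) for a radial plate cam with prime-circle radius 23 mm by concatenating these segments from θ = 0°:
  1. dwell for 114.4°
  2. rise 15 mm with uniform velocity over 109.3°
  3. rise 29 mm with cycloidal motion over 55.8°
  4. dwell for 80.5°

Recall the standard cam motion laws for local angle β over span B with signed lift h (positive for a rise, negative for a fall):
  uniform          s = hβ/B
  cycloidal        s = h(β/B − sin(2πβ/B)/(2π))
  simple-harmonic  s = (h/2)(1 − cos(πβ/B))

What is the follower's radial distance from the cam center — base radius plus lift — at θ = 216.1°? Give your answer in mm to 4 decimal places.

seg 1 [0°–114.4°] dwell: s stays 0.0000
seg 2 [114.4°–223.7°] uniform, h=15: θ=216.1° here. β=101.7, B=109.3. 15·101.7/109.3 = 13.9570 → s = 13.9570
radial distance = base radius + s = 23 + 13.9570 = 36.9570

36.9570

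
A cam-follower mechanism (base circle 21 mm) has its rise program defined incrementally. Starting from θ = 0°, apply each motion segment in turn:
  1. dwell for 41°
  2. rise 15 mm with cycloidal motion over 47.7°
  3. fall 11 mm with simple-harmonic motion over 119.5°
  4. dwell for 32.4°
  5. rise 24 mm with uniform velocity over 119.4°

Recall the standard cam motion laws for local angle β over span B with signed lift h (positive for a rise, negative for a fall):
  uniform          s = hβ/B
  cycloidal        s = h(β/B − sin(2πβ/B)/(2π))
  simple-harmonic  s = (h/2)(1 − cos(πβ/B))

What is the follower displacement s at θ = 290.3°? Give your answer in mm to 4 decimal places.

seg 1 [0°–41°] dwell: s stays 0.0000
seg 2 [41°–88.7°] cycloidal, h=15: full span → s += 15 → s = 15.0000
seg 3 [88.7°–208.2°] simple-harmonic, h=-11: full span → s += -11 → s = 4.0000
seg 4 [208.2°–240.6°] dwell: s stays 4.0000
seg 5 [240.6°–360°] uniform, h=24: θ=290.3° here. β=49.7, B=119.4. 24·49.7/119.4 = 9.9899 → s = 13.9899

13.9899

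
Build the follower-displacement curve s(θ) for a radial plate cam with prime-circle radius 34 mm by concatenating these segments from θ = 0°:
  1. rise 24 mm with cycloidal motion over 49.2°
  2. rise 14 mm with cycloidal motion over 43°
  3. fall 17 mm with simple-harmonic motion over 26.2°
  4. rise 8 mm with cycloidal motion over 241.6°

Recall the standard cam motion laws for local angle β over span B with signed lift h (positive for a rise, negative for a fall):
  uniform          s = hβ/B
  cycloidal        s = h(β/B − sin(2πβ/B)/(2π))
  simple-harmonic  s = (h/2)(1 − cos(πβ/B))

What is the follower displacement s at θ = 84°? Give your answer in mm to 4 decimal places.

seg 1 [0°–49.2°] cycloidal, h=24: full span → s += 24 → s = 24.0000
seg 2 [49.2°–92.2°] cycloidal, h=14: θ=84° here. β=34.8, B=43. 14·(0.8093 − sin(2π·0.8093)/(2π)) = 13.4055 → s = 37.4055

37.4055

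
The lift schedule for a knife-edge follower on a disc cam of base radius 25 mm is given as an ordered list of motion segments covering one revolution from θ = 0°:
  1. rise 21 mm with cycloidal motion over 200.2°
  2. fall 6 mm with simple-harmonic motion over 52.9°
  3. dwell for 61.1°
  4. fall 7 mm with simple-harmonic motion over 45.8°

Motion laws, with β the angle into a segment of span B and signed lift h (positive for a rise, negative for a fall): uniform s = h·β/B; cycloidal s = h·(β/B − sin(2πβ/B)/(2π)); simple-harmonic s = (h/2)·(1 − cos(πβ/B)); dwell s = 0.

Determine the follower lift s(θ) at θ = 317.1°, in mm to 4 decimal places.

seg 1 [0°–200.2°] cycloidal, h=21: full span → s += 21 → s = 21.0000
seg 2 [200.2°–253.1°] simple-harmonic, h=-6: full span → s += -6 → s = 15.0000
seg 3 [253.1°–314.2°] dwell: s stays 15.0000
seg 4 [314.2°–360°] simple-harmonic, h=-7: θ=317.1° here. β=2.9, B=45.8. -7/2·(1 − cos(π·0.0633)) = -0.0690 → s = 14.9310

14.9310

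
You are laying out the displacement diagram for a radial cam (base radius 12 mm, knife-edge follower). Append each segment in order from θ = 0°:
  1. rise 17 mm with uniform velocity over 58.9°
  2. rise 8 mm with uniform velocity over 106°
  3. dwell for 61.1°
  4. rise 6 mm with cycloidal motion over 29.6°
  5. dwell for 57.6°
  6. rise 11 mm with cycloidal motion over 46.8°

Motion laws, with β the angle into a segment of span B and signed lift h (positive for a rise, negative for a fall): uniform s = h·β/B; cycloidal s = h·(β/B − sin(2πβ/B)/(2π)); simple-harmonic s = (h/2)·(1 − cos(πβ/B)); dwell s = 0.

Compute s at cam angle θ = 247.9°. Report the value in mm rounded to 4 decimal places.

seg 1 [0°–58.9°] uniform, h=17: full span → s += 17 → s = 17.0000
seg 2 [58.9°–164.9°] uniform, h=8: full span → s += 8 → s = 25.0000
seg 3 [164.9°–226°] dwell: s stays 25.0000
seg 4 [226°–255.6°] cycloidal, h=6: θ=247.9° here. β=21.9, B=29.6. 6·(0.7399 − sin(2π·0.7399)/(2π)) = 5.3922 → s = 30.3922

30.3922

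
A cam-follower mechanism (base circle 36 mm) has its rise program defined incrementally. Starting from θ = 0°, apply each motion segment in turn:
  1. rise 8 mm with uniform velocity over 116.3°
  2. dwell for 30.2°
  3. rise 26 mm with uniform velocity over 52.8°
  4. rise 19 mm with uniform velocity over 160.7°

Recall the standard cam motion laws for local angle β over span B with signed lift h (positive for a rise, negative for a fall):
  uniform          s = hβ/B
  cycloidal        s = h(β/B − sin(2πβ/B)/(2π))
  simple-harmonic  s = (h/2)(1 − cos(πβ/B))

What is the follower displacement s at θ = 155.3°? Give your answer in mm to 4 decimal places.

seg 1 [0°–116.3°] uniform, h=8: full span → s += 8 → s = 8.0000
seg 2 [116.3°–146.5°] dwell: s stays 8.0000
seg 3 [146.5°–199.3°] uniform, h=26: θ=155.3° here. β=8.8, B=52.8. 26·8.8/52.8 = 4.3333 → s = 12.3333

12.3333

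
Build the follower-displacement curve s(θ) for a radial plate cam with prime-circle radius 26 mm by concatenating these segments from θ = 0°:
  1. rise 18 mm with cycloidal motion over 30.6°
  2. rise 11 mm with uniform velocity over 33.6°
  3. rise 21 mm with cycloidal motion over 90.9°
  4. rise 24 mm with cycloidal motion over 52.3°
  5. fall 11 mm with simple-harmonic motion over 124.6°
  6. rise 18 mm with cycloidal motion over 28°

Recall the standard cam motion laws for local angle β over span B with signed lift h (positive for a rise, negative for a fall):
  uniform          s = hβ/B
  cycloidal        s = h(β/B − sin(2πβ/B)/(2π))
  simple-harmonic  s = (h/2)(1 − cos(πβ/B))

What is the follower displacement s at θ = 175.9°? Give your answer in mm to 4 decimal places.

seg 1 [0°–30.6°] cycloidal, h=18: full span → s += 18 → s = 18.0000
seg 2 [30.6°–64.2°] uniform, h=11: full span → s += 11 → s = 29.0000
seg 3 [64.2°–155.1°] cycloidal, h=21: full span → s += 21 → s = 50.0000
seg 4 [155.1°–207.4°] cycloidal, h=24: θ=175.9° here. β=20.8, B=52.3. 24·(0.3977 − sin(2π·0.3977)/(2π)) = 7.2554 → s = 57.2554

57.2554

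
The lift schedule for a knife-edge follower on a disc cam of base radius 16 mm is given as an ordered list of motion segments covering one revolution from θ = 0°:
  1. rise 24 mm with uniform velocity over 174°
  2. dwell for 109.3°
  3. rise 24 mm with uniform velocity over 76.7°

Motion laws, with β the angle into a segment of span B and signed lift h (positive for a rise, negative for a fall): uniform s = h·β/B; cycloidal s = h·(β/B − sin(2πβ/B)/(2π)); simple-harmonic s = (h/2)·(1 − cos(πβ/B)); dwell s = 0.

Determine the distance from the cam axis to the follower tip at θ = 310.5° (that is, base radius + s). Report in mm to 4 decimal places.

seg 1 [0°–174°] uniform, h=24: full span → s += 24 → s = 24.0000
seg 2 [174°–283.3°] dwell: s stays 24.0000
seg 3 [283.3°–360°] uniform, h=24: θ=310.5° here. β=27.2, B=76.7. 24·27.2/76.7 = 8.5111 → s = 32.5111
radial distance = base radius + s = 16 + 32.5111 = 48.5111

48.5111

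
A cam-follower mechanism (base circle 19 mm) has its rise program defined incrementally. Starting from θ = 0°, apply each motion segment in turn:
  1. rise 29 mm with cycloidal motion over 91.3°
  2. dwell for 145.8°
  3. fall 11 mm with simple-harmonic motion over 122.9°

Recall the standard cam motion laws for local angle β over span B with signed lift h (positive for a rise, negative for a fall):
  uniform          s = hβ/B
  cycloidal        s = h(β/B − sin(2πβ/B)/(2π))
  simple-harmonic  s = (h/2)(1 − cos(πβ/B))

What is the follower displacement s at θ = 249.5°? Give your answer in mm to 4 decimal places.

seg 1 [0°–91.3°] cycloidal, h=29: full span → s += 29 → s = 29.0000
seg 2 [91.3°–237.1°] dwell: s stays 29.0000
seg 3 [237.1°–360°] simple-harmonic, h=-11: θ=249.5° here. β=12.4, B=122.9. -11/2·(1 − cos(π·0.1009)) = -0.2740 → s = 28.7260

28.7260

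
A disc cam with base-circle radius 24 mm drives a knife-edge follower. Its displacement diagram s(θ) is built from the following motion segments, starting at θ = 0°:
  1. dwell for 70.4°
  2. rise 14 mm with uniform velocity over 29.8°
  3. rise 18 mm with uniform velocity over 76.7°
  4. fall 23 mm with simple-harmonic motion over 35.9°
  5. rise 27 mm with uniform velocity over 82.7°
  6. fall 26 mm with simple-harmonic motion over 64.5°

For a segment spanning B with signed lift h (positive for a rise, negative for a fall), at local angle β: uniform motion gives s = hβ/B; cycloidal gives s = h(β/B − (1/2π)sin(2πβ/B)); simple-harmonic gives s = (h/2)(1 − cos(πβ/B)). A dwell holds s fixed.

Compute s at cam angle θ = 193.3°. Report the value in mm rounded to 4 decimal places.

seg 1 [0°–70.4°] dwell: s stays 0.0000
seg 2 [70.4°–100.2°] uniform, h=14: full span → s += 14 → s = 14.0000
seg 3 [100.2°–176.9°] uniform, h=18: full span → s += 18 → s = 32.0000
seg 4 [176.9°–212.8°] simple-harmonic, h=-23: θ=193.3° here. β=16.4, B=35.9. -23/2·(1 − cos(π·0.4568)) = -9.9449 → s = 22.0551

22.0551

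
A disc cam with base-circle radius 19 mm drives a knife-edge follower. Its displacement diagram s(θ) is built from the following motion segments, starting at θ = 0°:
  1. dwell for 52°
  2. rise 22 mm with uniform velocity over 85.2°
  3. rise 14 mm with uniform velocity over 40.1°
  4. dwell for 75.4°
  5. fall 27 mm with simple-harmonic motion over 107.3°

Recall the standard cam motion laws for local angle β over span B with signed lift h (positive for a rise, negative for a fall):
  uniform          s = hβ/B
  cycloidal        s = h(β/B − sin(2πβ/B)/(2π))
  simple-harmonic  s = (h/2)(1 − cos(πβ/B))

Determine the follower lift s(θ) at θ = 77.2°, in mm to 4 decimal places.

seg 1 [0°–52°] dwell: s stays 0.0000
seg 2 [52°–137.2°] uniform, h=22: θ=77.2° here. β=25.2, B=85.2. 22·25.2/85.2 = 6.5070 → s = 6.5070

6.5070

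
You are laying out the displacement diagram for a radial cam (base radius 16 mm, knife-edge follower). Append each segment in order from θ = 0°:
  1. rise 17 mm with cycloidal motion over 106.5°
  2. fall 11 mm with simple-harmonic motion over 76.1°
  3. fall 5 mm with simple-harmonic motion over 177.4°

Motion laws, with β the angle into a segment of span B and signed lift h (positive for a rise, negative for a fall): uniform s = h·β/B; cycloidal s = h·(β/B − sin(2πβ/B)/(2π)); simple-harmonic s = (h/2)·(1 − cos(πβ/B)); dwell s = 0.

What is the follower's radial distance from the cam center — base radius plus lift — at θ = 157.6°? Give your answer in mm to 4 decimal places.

seg 1 [0°–106.5°] cycloidal, h=17: full span → s += 17 → s = 17.0000
seg 2 [106.5°–182.6°] simple-harmonic, h=-11: θ=157.6° here. β=51.1, B=76.1. -11/2·(1 − cos(π·0.6715)) = -8.3218 → s = 8.6782
radial distance = base radius + s = 16 + 8.6782 = 24.6782

24.6782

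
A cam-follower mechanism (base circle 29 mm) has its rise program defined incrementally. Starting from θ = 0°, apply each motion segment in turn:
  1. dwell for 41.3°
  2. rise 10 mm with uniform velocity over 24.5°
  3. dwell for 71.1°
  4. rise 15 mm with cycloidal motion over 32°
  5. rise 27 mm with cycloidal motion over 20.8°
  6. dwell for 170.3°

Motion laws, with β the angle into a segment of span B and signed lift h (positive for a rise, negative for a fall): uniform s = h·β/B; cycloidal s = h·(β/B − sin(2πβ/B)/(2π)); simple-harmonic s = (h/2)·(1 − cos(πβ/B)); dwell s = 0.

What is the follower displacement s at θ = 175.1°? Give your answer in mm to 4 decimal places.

seg 1 [0°–41.3°] dwell: s stays 0.0000
seg 2 [41.3°–65.8°] uniform, h=10: full span → s += 10 → s = 10.0000
seg 3 [65.8°–136.9°] dwell: s stays 10.0000
seg 4 [136.9°–168.9°] cycloidal, h=15: full span → s += 15 → s = 25.0000
seg 5 [168.9°–189.7°] cycloidal, h=27: θ=175.1° here. β=6.2, B=20.8. 27·(0.2981 − sin(2π·0.2981)/(2π)) = 3.9455 → s = 28.9455

28.9455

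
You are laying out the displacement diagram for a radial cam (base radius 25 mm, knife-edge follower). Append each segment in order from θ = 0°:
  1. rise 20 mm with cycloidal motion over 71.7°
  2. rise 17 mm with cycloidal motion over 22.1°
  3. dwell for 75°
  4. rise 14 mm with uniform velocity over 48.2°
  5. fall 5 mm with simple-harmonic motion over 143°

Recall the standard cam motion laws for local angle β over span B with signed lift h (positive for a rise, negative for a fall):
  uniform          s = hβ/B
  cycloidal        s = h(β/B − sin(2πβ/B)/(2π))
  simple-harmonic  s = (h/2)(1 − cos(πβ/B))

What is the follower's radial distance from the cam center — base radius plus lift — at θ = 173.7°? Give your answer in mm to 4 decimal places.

seg 1 [0°–71.7°] cycloidal, h=20: full span → s += 20 → s = 20.0000
seg 2 [71.7°–93.8°] cycloidal, h=17: full span → s += 17 → s = 37.0000
seg 3 [93.8°–168.8°] dwell: s stays 37.0000
seg 4 [168.8°–217°] uniform, h=14: θ=173.7° here. β=4.9, B=48.2. 14·4.9/48.2 = 1.4232 → s = 38.4232
radial distance = base radius + s = 25 + 38.4232 = 63.4232

63.4232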